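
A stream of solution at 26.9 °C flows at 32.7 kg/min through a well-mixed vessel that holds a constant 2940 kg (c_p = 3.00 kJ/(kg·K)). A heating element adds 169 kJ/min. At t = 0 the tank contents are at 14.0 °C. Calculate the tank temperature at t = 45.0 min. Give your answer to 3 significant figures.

19.8 °C

Energy balance: M c_p dT/dt = ṁ c_p (T_in − T) + 169.
τ = M/ṁ = 89.908 min; T_ss = T_in + Q̇/(ṁ c_p) = 26.9 + 169/(32.7·3.00) = 28.623 °C.
Solution: T(t) = T_ss + (T₀ − T_ss) e^(−t/τ).
T(45.0) = 28.623 + (-14.623)·e^(−45.0/89.908) = 28.623 + (-14.623)·0.60622 = 19.758 °C.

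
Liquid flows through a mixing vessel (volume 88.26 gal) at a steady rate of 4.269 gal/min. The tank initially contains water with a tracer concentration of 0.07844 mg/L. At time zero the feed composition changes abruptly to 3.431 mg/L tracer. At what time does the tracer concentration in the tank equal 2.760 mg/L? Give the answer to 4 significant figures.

33.26 min

Unsteady species balance (constant V, well mixed): V dC/dt = Q(C_in − C), so τ = V/Q = 20.6746 min.
C(t) = C_in + (C₀ − C_in) e^(−t/τ). Set C = 2.760 and solve for t:
e^(−t/τ) = (C − C_in)/(C₀ − C_in) = (2.760 − 3.431)/(0.07844 − 3.431) = 0.200146
t = −τ ln(…) = 20.6746 × 1.60871 = 33.2595 min.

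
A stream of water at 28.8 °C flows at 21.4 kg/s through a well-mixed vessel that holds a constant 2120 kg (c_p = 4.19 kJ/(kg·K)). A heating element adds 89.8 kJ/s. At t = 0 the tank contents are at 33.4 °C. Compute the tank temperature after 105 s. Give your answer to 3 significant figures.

M c_p dT/dt = ṁ c_p (T_in − T) + Q̇.
τ = M/ṁ = 99.065 s; T_ss = T_in + Q̇/(ṁ c_p) = 28.8 + 89.8/(21.4·4.19) = 29.801 °C.
Solution: T(t) = T_ss + (T₀ − T_ss) e^(−t/τ).
T(105) = 29.801 + (3.5985)·e^(−105/99.065) = 29.801 + (3.5985)·0.34649 = 31.048 °C.

31.0 °C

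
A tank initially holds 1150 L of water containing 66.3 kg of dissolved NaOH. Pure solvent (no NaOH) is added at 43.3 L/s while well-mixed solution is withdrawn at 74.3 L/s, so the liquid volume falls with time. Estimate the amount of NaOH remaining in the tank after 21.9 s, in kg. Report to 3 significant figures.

Let m(t) be the amount of NaOH. Volume: V(t) = V₀ + (Q_in − Q_out) t = 1150 − 31.000 t; V(21.9) = 471.10 L.
Solute balance: dm/dt = 0 − Q_out C = −Q_out m/V(t).
Separate: dm/m = −Q_out dt/V(t) ⇒ ln(m/m₀) = −(Q_out/(Q_in−Q_out)) ln(V/V₀).
m = m₀ (V₀/V)^(Q_out/(Q_in−Q_out)) = 66.3 × (1150/471.10)^(-2.3968) = 7.8084 kg.

7.81 kg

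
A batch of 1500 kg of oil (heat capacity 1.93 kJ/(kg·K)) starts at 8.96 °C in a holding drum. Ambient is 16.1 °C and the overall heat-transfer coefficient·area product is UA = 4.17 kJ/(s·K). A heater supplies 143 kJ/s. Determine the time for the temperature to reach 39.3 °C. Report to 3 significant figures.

915 s

M c_p dT/dt = −UA(T − T_amb) + Q̇.
τ = M c_p/UA = 694.24 s; T_ss = T_amb + Q̇/UA = 16.1 + 143/4.17 = 50.393 °C.
T(t) = T_ss + (T₀ − T_ss)e^(−t/τ); set T = 39.3:
t = −τ ln[(T − T_ss)/(T₀ − T_ss)] = −694.24 · ln(0.26773) = 914.87 s.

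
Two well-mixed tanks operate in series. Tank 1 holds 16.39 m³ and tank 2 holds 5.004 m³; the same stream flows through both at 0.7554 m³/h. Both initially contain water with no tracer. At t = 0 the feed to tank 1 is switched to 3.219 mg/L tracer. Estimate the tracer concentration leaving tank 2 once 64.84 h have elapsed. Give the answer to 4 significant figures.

2.986 mg/L

Each tank obeys Vᵢ dCᵢ/dt = Q(Cᵢ₋₁ − Cᵢ), so τᵢ = Vᵢ/Q.
τ₁ = 16.39/0.7554 = 21.6971 h; τ₂ = 5.004/0.7554 = 6.62431 h.
Solving the cascade with C₁(0)=C₂(0)=0 gives C₂(t) = C_in[1 − (τ₁ e^(−t/τ₁) − τ₂ e^(−t/τ₂))/(τ₁ − τ₂)].
At t = 64.84: e^(−t/τ₁) = 0.0503672, e^(−t/τ₂) = 5.61100e-05.
C₂ = 3.219·[1 − (21.6971·0.0503672 − 6.62431·5.61100e-05)/(15.0728)] = 3.219·0.927522 = 2.98569 mg/L.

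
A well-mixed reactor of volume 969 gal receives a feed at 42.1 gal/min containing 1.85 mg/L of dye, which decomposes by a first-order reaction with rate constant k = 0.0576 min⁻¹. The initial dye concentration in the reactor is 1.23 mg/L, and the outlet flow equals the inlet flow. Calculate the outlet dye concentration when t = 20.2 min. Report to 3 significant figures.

0.852 mg/L

Accumulation = in − out − consumed: V dC/dt = Q C_in − Q C − k V C.
This is linear with rate a = Q/V + k = 0.10105 min⁻¹.
C_ss = Q C_in/(Q + kV) = 0.79544 mg/L; C(t) = C_ss + (C₀ − C_ss) e^(−a t).
C(20.2) = 0.79544 + (0.43456)·e^(−0.10105·20.2) = 0.79544 + (0.43456)·0.12988 = 0.85188 mg/L.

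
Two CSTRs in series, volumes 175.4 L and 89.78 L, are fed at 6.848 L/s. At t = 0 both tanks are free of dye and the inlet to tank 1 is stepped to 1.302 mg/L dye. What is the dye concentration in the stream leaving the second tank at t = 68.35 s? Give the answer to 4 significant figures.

1.124 mg/L

Each tank obeys Vᵢ dCᵢ/dt = Q(Cᵢ₋₁ − Cᵢ), so τᵢ = Vᵢ/Q.
τ₁ = 175.4/6.848 = 25.6133 s; τ₂ = 89.78/6.848 = 13.1104 s.
Tank 1: C₁ = C_in(1 − e^(−t/τ₁)). Tank 2 (τ₁ ≠ τ₂): C₂ = C_in[1 − (τ₁ e^(−t/τ₁) − τ₂ e^(−t/τ₂))/(τ₁ − τ₂)].
At t = 68.35: e^(−t/τ₁) = 0.0693538, e^(−t/τ₂) = 0.00544303.
C₂ = 1.302·[1 − (25.6133·0.0693538 − 13.1104·0.00544303)/(12.5029)] = 1.302·0.863630 = 1.12445 mg/L.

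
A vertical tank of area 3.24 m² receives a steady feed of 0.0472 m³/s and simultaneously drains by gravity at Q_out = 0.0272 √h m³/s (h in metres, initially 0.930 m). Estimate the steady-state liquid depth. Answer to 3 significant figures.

Level balance: A dh/dt = 0.0472 − 0.0272 √h. Setting dh/dt = 0:
Q_in = 0.0272 √h_ss ⇒ √h_ss = 0.0472/0.0272 = 1.7353.
h_ss = 1.7353² = 3.0112 m. (Since h₀ = 0.930 m < h_ss, the level will rise toward this value.)

3.01 m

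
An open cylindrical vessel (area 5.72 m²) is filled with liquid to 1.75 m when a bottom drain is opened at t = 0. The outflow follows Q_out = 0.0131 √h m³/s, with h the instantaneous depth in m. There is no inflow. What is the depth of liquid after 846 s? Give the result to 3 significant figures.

0.125 m

With no inflow, A dh/dt = −0.0131 √h.
Separate and integrate: 2(√h − √h₀) = −(0.0131/A) t.
√h = √1.75 − 0.0131·846/(2·5.72) = 1.3229 − 0.96876 = 0.35412.
h = 0.35412² = 0.12540 m.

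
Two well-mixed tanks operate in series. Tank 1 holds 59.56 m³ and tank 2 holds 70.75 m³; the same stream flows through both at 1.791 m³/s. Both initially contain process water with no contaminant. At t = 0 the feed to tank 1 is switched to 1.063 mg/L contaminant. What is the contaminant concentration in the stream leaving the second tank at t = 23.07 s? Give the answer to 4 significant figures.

0.1423 mg/L

Each tank obeys Vᵢ dCᵢ/dt = Q(Cᵢ₋₁ − Cᵢ), so τᵢ = Vᵢ/Q.
τ₁ = 59.56/1.791 = 33.2552 s; τ₂ = 70.75/1.791 = 39.5031 s.
Tank 1: C₁ = C_in(1 − e^(−t/τ₁)). Tank 2 (τ₁ ≠ τ₂): C₂ = C_in[1 − (τ₁ e^(−t/τ₁) − τ₂ e^(−t/τ₂))/(τ₁ − τ₂)].
At t = 23.07: e^(−t/τ₁) = 0.499710, e^(−t/τ₂) = 0.557660.
C₂ = 1.063·[1 − (33.2552·0.499710 − 39.5031·0.557660)/(-6.24791)] = 1.063·0.133894 = 0.142329 mg/L.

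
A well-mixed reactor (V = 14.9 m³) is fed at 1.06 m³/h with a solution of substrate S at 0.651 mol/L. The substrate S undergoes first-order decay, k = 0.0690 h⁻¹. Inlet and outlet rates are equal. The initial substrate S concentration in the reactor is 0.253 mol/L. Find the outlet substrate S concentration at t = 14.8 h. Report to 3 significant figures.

0.321 mol/L

V dC/dt = Q(C_in − C) − k V C.
This is linear with rate a = Q/V + k = 0.14014 h⁻¹.
C_ss = Q C_in/(Q + kV) = 0.33047 mol/L; C(t) = C_ss + (C₀ − C_ss) e^(−a t).
C(14.8) = 0.33047 + (-0.077473)·e^(−0.14014·14.8) = 0.33047 + (-0.077473)·0.12567 = 0.32074 mol/L.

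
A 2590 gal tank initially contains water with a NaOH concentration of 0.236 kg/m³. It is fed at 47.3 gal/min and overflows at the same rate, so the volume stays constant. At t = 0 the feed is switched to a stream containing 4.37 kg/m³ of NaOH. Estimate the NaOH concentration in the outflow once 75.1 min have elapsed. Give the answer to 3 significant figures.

3.32 kg/m³

Unsteady species balance (constant V, well mixed): V dC/dt = Q(C_in − C).
Time constant τ = V/Q = 2590/47.3 = 54.757 min.
Solution: C(t) = C_in + (C₀ − C_in) e^(−t/τ).
C(75.1) = 4.37 + (0.236 − 4.37)·e^(−75.1/54.757) = 4.37 + (-4.1340)·0.25372 = 3.3211 kg/m³.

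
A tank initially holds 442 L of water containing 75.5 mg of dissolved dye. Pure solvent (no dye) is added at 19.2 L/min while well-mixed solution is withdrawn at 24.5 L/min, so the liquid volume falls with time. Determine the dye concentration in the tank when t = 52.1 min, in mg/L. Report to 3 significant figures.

0.00490 mg/L

Total volume: dV/dt = Q_in − Q_out = -5.3000 L/min, so V(t) = 442 − 5.3000 t and V(52.1) = 165.87 L.
Solute balance: dm/dt = 0 − Q_out C = −Q_out m/V(t).
dm/m = −Q_out dt/(V₀ − 5.3000 t); integrating gives ln(m/m₀) = −(Q_out/(Q_in−Q_out)) ln(V/V₀).
m = m₀ (V₀/V)^(Q_out/(Q_in−Q_out)) = 75.5 × (442/165.87)^(-4.6226) = 0.81339 mg.
C = m/V = 0.81339/165.87 = 0.0049038 mg/L.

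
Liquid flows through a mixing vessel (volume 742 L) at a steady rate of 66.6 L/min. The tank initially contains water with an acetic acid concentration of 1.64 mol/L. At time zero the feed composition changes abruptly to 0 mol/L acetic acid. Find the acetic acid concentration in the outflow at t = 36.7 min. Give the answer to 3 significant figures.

Unsteady species balance (constant V, well mixed): V dC/dt = Q(C_in − C).
So dC/dt = (C_in − C)/τ with τ = V/Q = 742/66.6 = 11.141 min.
Integrating: C(t) = C_in + (C₀ − C_in) e^(−t/τ).
C(36.7) = 0 + (1.64 − 0)·e^(−36.7/11.141) = 0 + (1.6400)·0.037102 = 0.060847 mol/L.

0.0608 mol/L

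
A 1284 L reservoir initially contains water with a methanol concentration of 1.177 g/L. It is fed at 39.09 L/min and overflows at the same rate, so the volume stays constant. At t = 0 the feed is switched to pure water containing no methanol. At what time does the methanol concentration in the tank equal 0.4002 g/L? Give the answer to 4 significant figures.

35.43 min

Species balance: V dC/dt = Q(C_in − C) ⇒ τ = V/Q = 32.8473 min.
C(t) = C_in + (C₀ − C_in) e^(−t/τ). Set C = 0.4002 and solve for t:
e^(−t/τ) = (C − C_in)/(C₀ − C_in) = (0.4002 − 0)/(1.177 − 0) = 0.340017
t = −τ ln(…) = 32.8473 × 1.07876 = 35.4343 min.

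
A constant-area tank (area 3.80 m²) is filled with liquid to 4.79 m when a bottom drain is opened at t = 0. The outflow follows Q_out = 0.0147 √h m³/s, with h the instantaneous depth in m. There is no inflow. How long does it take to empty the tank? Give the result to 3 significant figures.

1130 s

With no inflow, A dh/dt = −0.0147 √h.
∫ h^(−1/2) dh = −(0.0147/A) ∫ dt, giving 2√h = 2√h₀ − (0.0147/A) t.
Tank is empty when √h = 0: t_empty = 2A√h₀/0.0147.
t_empty = 2·3.80·√4.79/0.0147 = 7.6000·2.1886/0.0147 = 1131.5 s.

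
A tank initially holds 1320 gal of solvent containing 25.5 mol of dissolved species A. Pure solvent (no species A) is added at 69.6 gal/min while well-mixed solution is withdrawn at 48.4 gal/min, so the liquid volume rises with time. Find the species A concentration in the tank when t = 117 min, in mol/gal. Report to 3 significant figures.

Total volume: dV/dt = Q_in − Q_out = 21.200 gal/min, so V(t) = 1320 + 21.200 t and V(117) = 3800.4 gal.
Species balance (pure solvent in): dm/dt = −Q_out · m/V(t).
dm/m = −Q_out dt/(V₀ + 21.200 t); integrating gives ln(m/m₀) = −(Q_out/(Q_in−Q_out)) ln(V/V₀).
m = m₀ (V₀/V)^(Q_out/(Q_in−Q_out)) = 25.5 × (1320/3800.4)^(2.2830) = 2.2806 mol.
C = m/V = 2.2806/3800.4 = 0.00060010 mol/gal.

0.000600 mol/gal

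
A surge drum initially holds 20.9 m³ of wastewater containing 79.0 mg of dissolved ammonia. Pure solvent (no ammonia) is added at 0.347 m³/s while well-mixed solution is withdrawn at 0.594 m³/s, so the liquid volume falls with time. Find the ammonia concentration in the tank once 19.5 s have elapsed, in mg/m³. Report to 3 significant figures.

Let m(t) be the amount of ammonia. Volume: V(t) = V₀ + (Q_in − Q_out) t = 20.9 − 0.24700 t; V(19.5) = 16.084 m³.
Solute balance: dm/dt = 0 − Q_out C = −Q_out m/V(t).
Separate: dm/m = −Q_out dt/V(t) ⇒ ln(m/m₀) = −(Q_out/(Q_in−Q_out)) ln(V/V₀).
m = m₀ (V₀/V)^(Q_out/(Q_in−Q_out)) = 79.0 × (20.9/16.084)^(-2.4049) = 42.076 mg.
C = m/V = 42.076/16.084 = 2.6161 mg/m³.

2.62 mg/m³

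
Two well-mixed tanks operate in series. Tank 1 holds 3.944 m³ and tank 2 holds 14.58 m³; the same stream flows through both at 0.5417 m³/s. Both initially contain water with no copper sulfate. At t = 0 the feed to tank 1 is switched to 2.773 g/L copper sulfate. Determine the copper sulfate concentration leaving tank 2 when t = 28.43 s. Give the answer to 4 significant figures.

1.472 g/L

Species balance on tank i: dCᵢ/dt = (Cᵢ₋₁ − Cᵢ)/τᵢ with τᵢ = Vᵢ/Q.
τ₁ = 3.944/0.5417 = 7.28078 s; τ₂ = 14.58/0.5417 = 26.9153 s.
Solving the cascade with C₁(0)=C₂(0)=0 gives C₂(t) = C_in[1 − (τ₁ e^(−t/τ₁) − τ₂ e^(−t/τ₂))/(τ₁ − τ₂)].
At t = 28.43: e^(−t/τ₁) = 0.0201450, e^(−t/τ₂) = 0.347748.
C₂ = 2.773·[1 − (7.28078·0.0201450 − 26.9153·0.347748)/(-19.6345)] = 2.773·0.530772 = 1.47183 g/L.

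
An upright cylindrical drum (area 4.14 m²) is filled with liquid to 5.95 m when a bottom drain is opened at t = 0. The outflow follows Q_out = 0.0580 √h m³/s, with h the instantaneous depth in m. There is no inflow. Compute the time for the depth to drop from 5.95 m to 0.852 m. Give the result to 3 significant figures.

With no inflow, A dh/dt = −0.0580 √h.
∫ h^(−1/2) dh = −(0.0580/A) ∫ dt, giving 2√h = 2√h₀ − (0.0580/A) t.
t = 2A(√h₀ − √h)/0.0580 = 2·4.14·(√5.95 − √0.852)/0.0580
  = 8.2800 × (2.4393 − 0.92304) / 0.0580 = 216.45 s.

216 s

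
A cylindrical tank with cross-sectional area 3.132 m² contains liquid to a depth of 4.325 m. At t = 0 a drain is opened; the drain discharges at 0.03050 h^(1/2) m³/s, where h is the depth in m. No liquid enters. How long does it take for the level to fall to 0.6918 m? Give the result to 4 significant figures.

Accumulation of liquid (constant cross-section A): A dh/dt = −0.03050 √h.
Separate and integrate: 2(√h − √h₀) = −(0.03050/A) t.
t = 2A(√h₀ − √h)/0.03050 = 2·3.132·(√4.325 − √0.6918)/0.03050
  = 6.26400 × (2.07966 − 0.831745) / 0.03050 = 256.294 s.

256.3 s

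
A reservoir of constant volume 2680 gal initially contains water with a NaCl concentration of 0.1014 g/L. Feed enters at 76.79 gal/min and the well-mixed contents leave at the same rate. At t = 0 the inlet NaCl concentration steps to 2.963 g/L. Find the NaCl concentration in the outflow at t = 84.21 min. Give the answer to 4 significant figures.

Transient balance on the dissolved component: V dC/dt = Q(C_in − C).
So dC/dt = (C_in − C)/τ with τ = V/Q = 2680/76.79 = 34.9004 min.
This is linear first-order; C(t) = C_in + (C₀ − C_in) e^(−t/τ).
C(84.21) = 2.963 + (0.1014 − 2.963)·e^(−84.21/34.9004) = 2.963 + (-2.86160)·0.0895581 = 2.70672 g/L.

2.707 g/L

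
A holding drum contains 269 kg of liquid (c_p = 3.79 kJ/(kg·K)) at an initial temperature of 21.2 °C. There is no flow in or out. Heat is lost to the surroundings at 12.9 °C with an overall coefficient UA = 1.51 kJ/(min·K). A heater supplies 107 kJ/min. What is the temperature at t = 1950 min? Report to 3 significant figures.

M c_p dT/dt = −UA(T − T_amb) + Q̇.
dT/dt = (T_ss − T)/τ with T_ss = T_amb + Q̇/UA = 12.9 + 107/1.51 = 83.761 °C, τ = M c_p/UA = 269·3.79/1.51 = 675.17 min.
T approaches T_ss exponentially: T(t) = T_ss + (T₀ − T_ss) e^(−t/τ).
T(1950) = 83.761 + (-62.561)·0.055679 = 80.278 °C.

80.3 °C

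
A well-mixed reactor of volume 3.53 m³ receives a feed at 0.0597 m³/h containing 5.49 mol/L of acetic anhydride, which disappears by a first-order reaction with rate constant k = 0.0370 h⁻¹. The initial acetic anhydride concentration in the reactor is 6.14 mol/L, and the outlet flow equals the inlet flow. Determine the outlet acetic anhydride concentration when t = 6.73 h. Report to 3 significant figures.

4.80 mol/L

Accumulation = in − out − consumed: V dC/dt = Q C_in − Q C − k V C.
dC/dt = (Q/V) C_in − (Q/V + k) C; effective rate a = Q/V + k = 0.016912 + 0.0370 = 0.053912 h⁻¹.
C_ss = Q C_in/(Q + kV) = 1.7222 mol/L; C(t) = C_ss + (C₀ − C_ss) e^(−a t).
C(6.73) = 1.7222 + (4.4178)·e^(−0.053912·6.73) = 1.7222 + (4.4178)·0.69571 = 4.7957 mol/L.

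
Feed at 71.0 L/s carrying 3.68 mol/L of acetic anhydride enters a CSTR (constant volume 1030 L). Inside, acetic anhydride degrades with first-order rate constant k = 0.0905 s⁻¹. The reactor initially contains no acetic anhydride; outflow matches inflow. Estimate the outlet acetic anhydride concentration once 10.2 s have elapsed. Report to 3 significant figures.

V dC/dt = Q(C_in − C) − k V C.
dC/dt = (Q/V) C_in − (Q/V + k) C; effective rate a = Q/V + k = 0.068932 + 0.0905 = 0.15943 s⁻¹.
C_ss = Q C_in/(Q + kV) = 1.5911 mol/L; C(t) = C_ss + (C₀ − C_ss) e^(−a t).
C(10.2) = 1.5911 + (-1.5911)·e^(−0.15943·10.2) = 1.5911 + (-1.5911)·0.19667 = 1.2782 mol/L.

1.28 mol/L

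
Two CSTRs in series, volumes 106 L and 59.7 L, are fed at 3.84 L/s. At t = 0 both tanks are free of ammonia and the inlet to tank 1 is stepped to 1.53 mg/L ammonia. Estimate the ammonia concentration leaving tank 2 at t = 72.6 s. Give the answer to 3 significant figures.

1.30 mg/L

Species balance on tank i: dCᵢ/dt = (Cᵢ₋₁ − Cᵢ)/τᵢ with τᵢ = Vᵢ/Q.
τ₁ = 106/3.84 = 27.604 s; τ₂ = 59.7/3.84 = 15.547 s.
Solving the cascade with C₁(0)=C₂(0)=0 gives C₂(t) = C_in[1 − (τ₁ e^(−t/τ₁) − τ₂ e^(−t/τ₂))/(τ₁ − τ₂)].
At t = 72.6: e^(−t/τ₁) = 0.072076, e^(−t/τ₂) = 0.0093746.
C₂ = 1.53·[1 − (27.604·0.072076 − 15.547·0.0093746)/(12.057)] = 1.53·0.84708 = 1.2960 mg/L.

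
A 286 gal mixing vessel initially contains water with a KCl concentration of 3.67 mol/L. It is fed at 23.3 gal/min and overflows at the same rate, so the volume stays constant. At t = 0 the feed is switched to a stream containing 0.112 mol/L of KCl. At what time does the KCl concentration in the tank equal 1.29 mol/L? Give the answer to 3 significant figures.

Transient balance on the dissolved component: V dC/dt = Q(C_in − C), so τ = V/Q = 12.275 min.
C(t) = C_in + (C₀ − C_in) e^(−t/τ). Set C = 1.29 and solve for t:
e^(−t/τ) = (C − C_in)/(C₀ − C_in) = (1.29 − 0.112)/(3.67 − 0.112) = 0.33108
t = −τ ln(…) = 12.275 × 1.1054 = 13.568 min.

13.6 min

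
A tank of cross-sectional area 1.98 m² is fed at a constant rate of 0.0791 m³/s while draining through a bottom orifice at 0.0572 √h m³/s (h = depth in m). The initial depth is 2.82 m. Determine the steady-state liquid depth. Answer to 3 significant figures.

Level balance: A dh/dt = 0.0791 − 0.0572 √h. Setting dh/dt = 0:
Q_in = 0.0572 √h_ss ⇒ √h_ss = 0.0791/0.0572 = 1.3829.
h_ss = 1.3829² = 1.9123 m. (Since h₀ = 2.82 m > h_ss, the level will fall toward this value.)

1.91 m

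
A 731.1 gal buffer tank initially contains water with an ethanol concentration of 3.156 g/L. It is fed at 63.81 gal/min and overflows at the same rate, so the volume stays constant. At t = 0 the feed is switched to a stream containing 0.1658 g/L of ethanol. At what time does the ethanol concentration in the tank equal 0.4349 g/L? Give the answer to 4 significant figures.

Species balance: V dC/dt = Q(C_in − C) ⇒ τ = V/Q = 11.4575 min.
C(t) = C_in + (C₀ − C_in) e^(−t/τ). Set C = 0.4349 and solve for t:
e^(−t/τ) = (C − C_in)/(C₀ − C_in) = (0.4349 − 0.1658)/(3.156 − 0.1658) = 0.0899940
t = −τ ln(…) = 11.4575 × 2.40801 = 27.5897 min.

27.59 min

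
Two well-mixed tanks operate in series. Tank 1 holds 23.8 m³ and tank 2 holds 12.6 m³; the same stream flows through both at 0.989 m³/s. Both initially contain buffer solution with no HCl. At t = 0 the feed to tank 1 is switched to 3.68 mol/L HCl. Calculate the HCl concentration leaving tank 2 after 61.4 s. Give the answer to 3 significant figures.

Time constants: τᵢ = Vᵢ/Q for each well-mixed tank.
τ₁ = 23.8/0.989 = 24.065 s; τ₂ = 12.6/0.989 = 12.740 s.
Tank 1: C₁ = C_in(1 − e^(−t/τ₁)). Tank 2 (τ₁ ≠ τ₂): C₂ = C_in[1 − (τ₁ e^(−t/τ₁) − τ₂ e^(−t/τ₂))/(τ₁ − τ₂)].
At t = 61.4: e^(−t/τ₁) = 0.077968, e^(−t/τ₂) = 0.0080715.
C₂ = 3.68·[1 − (24.065·0.077968 − 12.740·0.0080715)/(11.325)] = 3.68·0.84340 = 3.1037 mol/L.

3.10 mol/L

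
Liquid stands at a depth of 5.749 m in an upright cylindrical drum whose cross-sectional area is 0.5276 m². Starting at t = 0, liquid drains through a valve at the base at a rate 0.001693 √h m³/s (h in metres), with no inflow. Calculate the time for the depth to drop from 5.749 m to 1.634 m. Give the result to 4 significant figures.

697.7 s

With no inflow, A dh/dt = −0.001693 √h.
Separate and integrate: 2(√h − √h₀) = −(0.001693/A) t.
t = 2A(√h₀ − √h)/0.001693 = 2·0.5276·(√5.749 − √1.634)/0.001693
  = 1.05520 × (2.39771 − 1.27828) / 0.001693 = 697.708 s.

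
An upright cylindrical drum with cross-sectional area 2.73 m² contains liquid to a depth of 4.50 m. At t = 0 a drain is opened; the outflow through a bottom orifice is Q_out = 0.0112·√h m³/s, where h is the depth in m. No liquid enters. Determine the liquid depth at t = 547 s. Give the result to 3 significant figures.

0.999 m

Mass balance (ρ constant): A dh/dt = −0.0112 √h.
∫ h^(−1/2) dh = −(0.0112/A) ∫ dt, giving 2√h = 2√h₀ − (0.0112/A) t.
√h = √4.50 − 0.0112·547/(2·2.73) = 2.1213 − 1.1221 = 0.99927.
h = 0.99927² = 0.99854 m.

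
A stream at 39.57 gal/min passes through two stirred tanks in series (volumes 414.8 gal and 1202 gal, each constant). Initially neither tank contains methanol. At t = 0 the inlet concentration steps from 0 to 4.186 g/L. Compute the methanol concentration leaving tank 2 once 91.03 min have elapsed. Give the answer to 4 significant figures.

Species balance on tank i: dCᵢ/dt = (Cᵢ₋₁ − Cᵢ)/τᵢ with τᵢ = Vᵢ/Q.
τ₁ = 414.8/39.57 = 10.4827 min; τ₂ = 1202/39.57 = 30.3765 min.
Tank 1: C₁ = C_in(1 − e^(−t/τ₁)). Tank 2 (τ₁ ≠ τ₂): C₂ = C_in[1 − (τ₁ e^(−t/τ₁) − τ₂ e^(−t/τ₂))/(τ₁ − τ₂)].
At t = 91.03: e^(−t/τ₁) = 0.000169300, e^(−t/τ₂) = 0.0499507.
C₂ = 4.186·[1 − (10.4827·0.000169300 − 30.3765·0.0499507)/(-19.8939)] = 4.186·0.923818 = 3.86710 g/L.

3.867 g/L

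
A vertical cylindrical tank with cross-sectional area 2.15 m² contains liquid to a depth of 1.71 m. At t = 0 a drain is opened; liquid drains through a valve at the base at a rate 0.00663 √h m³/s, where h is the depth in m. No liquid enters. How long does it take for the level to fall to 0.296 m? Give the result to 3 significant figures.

495 s

With no inflow, A dh/dt = −0.00663 √h.
∫ h^(−1/2) dh = −(0.00663/A) ∫ dt, giving 2√h = 2√h₀ − (0.00663/A) t.
t = 2A(√h₀ − √h)/0.00663 = 2·2.15·(√1.71 − √0.296)/0.00663
  = 4.3000 × (1.3077 − 0.54406) / 0.00663 = 495.25 s.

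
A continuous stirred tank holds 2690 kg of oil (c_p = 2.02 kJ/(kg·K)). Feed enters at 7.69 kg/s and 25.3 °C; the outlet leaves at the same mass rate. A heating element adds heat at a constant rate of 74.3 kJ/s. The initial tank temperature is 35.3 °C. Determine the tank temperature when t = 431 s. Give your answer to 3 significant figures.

31.6 °C

Heat balance on the well-mixed liquid: M c_p dT/dt = ṁ c_p (T_in − T) + 74.3.
Rearrange: dT/dt = (T_ss − T)/τ with τ = M/ṁ = 349.80 s and T_ss = T_in + Q̇/(ṁ c_p) = 30.083 °C.
T approaches T_ss exponentially: T(t) = T_ss + (T₀ − T_ss) e^(−t/τ).
T(431) = 30.083 + (5.2169)·e^(−431/349.80) = 30.083 + (5.2169)·0.29167 = 31.605 °C.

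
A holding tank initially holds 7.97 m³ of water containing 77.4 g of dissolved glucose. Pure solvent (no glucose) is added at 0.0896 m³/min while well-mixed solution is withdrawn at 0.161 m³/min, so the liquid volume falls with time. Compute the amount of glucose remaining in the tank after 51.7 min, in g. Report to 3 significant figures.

19.0 g

Total volume: dV/dt = Q_in − Q_out = -0.071400 m³/min, so V(t) = 7.97 − 0.071400 t and V(51.7) = 4.2786 m³.
Species balance (pure solvent in): dm/dt = −Q_out · m/V(t).
dm/m = −Q_out dt/(V₀ − 0.071400 t); integrating gives ln(m/m₀) = −(Q_out/(Q_in−Q_out)) ln(V/V₀).
m = m₀ (V₀/V)^(Q_out/(Q_in−Q_out)) = 77.4 × (7.97/4.2786)^(-2.2549) = 19.036 g.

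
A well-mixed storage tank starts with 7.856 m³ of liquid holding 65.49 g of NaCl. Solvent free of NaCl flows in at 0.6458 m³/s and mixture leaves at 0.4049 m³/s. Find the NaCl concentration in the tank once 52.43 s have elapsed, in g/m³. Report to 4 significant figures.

Let m(t) be the amount of NaCl. Volume: V(t) = V₀ + (Q_in − Q_out) t = 7.856 + 0.240900 t; V(52.43) = 20.4864 m³.
Species balance (pure solvent in): dm/dt = −Q_out · m/V(t).
Separate: dm/m = −Q_out dt/V(t) ⇒ ln(m/m₀) = −(Q_out/(Q_in−Q_out)) ln(V/V₀).
m = m₀ (V₀/V)^(Q_out/(Q_in−Q_out)) = 65.49 × (7.856/20.4864)^(1.68078) = 13.0776 g.
C = m/V = 13.0776/20.4864 = 0.638354 g/m³.

0.6384 g/m³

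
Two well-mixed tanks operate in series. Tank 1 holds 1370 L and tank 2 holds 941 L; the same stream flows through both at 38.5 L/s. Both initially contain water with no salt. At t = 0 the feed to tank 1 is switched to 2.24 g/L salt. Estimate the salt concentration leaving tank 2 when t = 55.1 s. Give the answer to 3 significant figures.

Species balance on tank i: dCᵢ/dt = (Cᵢ₋₁ − Cᵢ)/τᵢ with τᵢ = Vᵢ/Q.
τ₁ = 1370/38.5 = 35.584 s; τ₂ = 941/38.5 = 24.442 s.
Solving the cascade with C₁(0)=C₂(0)=0 gives C₂(t) = C_in[1 − (τ₁ e^(−t/τ₁) − τ₂ e^(−t/τ₂))/(τ₁ − τ₂)].
At t = 55.1: e^(−t/τ₁) = 0.21258, e^(−t/τ₂) = 0.10494.
C₂ = 2.24·[1 − (35.584·0.21258 − 24.442·0.10494)/(11.143)] = 2.24·0.55131 = 1.2349 g/L.

1.23 g/L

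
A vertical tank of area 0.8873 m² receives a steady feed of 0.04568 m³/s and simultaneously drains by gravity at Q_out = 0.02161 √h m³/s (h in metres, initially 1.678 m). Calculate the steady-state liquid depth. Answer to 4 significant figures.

Level balance: A dh/dt = 0.04568 − 0.02161 √h. Setting dh/dt = 0:
Q_in = 0.02161 √h_ss ⇒ √h_ss = 0.04568/0.02161 = 2.11384.
h_ss = 2.11384² = 4.46830 m. (Since h₀ = 1.678 m < h_ss, the level will rise toward this value.)

4.468 m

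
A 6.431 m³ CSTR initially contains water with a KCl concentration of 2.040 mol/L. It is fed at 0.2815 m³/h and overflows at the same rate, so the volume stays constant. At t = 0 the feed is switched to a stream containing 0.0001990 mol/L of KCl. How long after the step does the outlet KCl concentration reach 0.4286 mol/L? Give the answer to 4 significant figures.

Species balance: V dC/dt = Q(C_in − C) ⇒ τ = V/Q = 22.8455 h.
C(t) = C_in + (C₀ − C_in) e^(−t/τ). Set C = 0.4286 and solve for t:
e^(−t/τ) = (C − C_in)/(C₀ − C_in) = (0.4286 − 0.0001990)/(2.040 − 0.0001990) = 0.210021
t = −τ ln(…) = 22.8455 × 1.56055 = 35.6515 h.

35.65 h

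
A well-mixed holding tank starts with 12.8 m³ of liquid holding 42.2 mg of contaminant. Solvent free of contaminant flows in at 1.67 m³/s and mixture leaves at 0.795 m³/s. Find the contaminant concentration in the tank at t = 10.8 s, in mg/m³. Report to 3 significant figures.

Let m(t) be the amount of contaminant. Volume: V(t) = V₀ + (Q_in − Q_out) t = 12.8 + 0.87500 t; V(10.8) = 22.250 m³.
Solute balance: dm/dt = 0 − Q_out C = −Q_out m/V(t).
dm/m = −Q_out dt/(V₀ + 0.87500 t); integrating gives ln(m/m₀) = −(Q_out/(Q_in−Q_out)) ln(V/V₀).
m = m₀ (V₀/V)^(Q_out/(Q_in−Q_out)) = 42.2 × (12.8/22.250)^(0.90857) = 25.536 mg.
C = m/V = 25.536/22.250 = 1.1477 mg/m³.

1.15 mg/m³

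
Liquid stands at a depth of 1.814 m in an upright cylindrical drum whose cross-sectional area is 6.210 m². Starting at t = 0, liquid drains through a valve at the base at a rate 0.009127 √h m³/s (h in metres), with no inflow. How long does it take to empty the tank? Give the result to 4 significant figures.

1833 s

With no inflow, A dh/dt = −0.009127 √h.
This is separable: 2 d(√h)/dt = −0.009127/A, so √h = √h₀ − (0.009127/(2A)) t.
Set h = 0: 2√h₀ = (0.009127/A) t_empty ⇒ t_empty = 2A√h₀/0.009127.
t_empty = 2·6.210·√1.814/0.009127 = 12.4200·1.34685/0.009127 = 1832.79 s.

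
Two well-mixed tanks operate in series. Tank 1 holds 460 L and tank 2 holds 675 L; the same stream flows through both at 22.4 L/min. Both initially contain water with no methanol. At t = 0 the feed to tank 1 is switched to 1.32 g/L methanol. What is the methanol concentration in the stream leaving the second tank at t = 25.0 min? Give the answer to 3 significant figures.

0.348 g/L

Time constants: τᵢ = Vᵢ/Q for each well-mixed tank.
τ₁ = 460/22.4 = 20.536 min; τ₂ = 675/22.4 = 30.134 min.
Solving the cascade with C₁(0)=C₂(0)=0 gives C₂(t) = C_in[1 − (τ₁ e^(−t/τ₁) − τ₂ e^(−t/τ₂))/(τ₁ − τ₂)].
At t = 25.0: e^(−t/τ₁) = 0.29600, e^(−t/τ₂) = 0.43621.
C₂ = 1.32·[1 − (20.536·0.29600 − 30.134·0.43621)/(-9.5982)] = 1.32·0.26381 = 0.34822 g/L.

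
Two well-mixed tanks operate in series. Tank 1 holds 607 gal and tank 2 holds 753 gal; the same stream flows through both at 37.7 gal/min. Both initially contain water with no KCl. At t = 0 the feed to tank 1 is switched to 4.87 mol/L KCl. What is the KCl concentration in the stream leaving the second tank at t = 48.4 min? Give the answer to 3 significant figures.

3.65 mol/L

Each tank obeys Vᵢ dCᵢ/dt = Q(Cᵢ₋₁ − Cᵢ), so τᵢ = Vᵢ/Q.
τ₁ = 607/37.7 = 16.101 min; τ₂ = 753/37.7 = 19.973 min.
Tank 1: C₁ = C_in(1 − e^(−t/τ₁)). Tank 2 (τ₁ ≠ τ₂): C₂ = C_in[1 − (τ₁ e^(−t/τ₁) − τ₂ e^(−t/τ₂))/(τ₁ − τ₂)].
At t = 48.4: e^(−t/τ₁) = 0.049486, e^(−t/τ₂) = 0.088636.
C₂ = 4.87·[1 − (16.101·0.049486 − 19.973·0.088636)/(-3.8727)] = 4.87·0.74860 = 3.6457 mol/L.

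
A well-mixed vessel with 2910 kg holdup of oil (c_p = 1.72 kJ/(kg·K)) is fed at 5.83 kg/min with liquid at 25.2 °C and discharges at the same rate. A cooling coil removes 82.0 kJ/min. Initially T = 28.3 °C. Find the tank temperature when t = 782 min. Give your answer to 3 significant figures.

Energy balance: M c_p dT/dt = ṁ c_p (T_in − T) − 82.0.
τ = M/ṁ = 499.14 min; T_ss = T_in − Q̇/(ṁ c_p) = 25.2 − 82.0/(5.83·1.72) = 17.023 °C.
Integrating: T(t) = T_ss + (T₀ − T_ss) e^(−t/τ).
T(782) = 17.023 + (11.277)·e^(−782/499.14) = 17.023 + (11.277)·0.20874 = 19.377 °C.

19.4 °C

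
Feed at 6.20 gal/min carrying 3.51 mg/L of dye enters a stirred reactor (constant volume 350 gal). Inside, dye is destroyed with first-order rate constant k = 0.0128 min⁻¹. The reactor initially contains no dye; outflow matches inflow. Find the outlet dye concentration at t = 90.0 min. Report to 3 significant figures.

1.91 mg/L

Species balance: V dC/dt = Q C_in − Q C − k V C.
dC/dt = (Q/V) C_in − (Q/V + k) C; effective rate a = Q/V + k = 0.017714 + 0.0128 = 0.030514 min⁻¹.
C_ss = Q C_in/(Q + kV) = 2.0376 mg/L; C(t) = C_ss + (C₀ − C_ss) e^(−a t).
C(90.0) = 2.0376 + (-2.0376)·e^(−0.030514·90.0) = 2.0376 + (-2.0376)·0.064166 = 1.9069 mg/L.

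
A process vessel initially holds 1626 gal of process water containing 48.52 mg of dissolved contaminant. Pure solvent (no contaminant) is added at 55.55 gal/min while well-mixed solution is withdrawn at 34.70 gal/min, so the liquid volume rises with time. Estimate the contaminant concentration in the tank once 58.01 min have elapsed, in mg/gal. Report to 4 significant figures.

Total volume: dV/dt = Q_in − Q_out = 20.8500 gal/min, so V(t) = 1626 + 20.8500 t and V(58.01) = 2835.51 gal.
No contaminant enters, so dm/dt = −Q_out · (m/V).
dm/m = −Q_out dt/(V₀ + 20.8500 t); integrating gives ln(m/m₀) = −(Q_out/(Q_in−Q_out)) ln(V/V₀).
m = m₀ (V₀/V)^(Q_out/(Q_in−Q_out)) = 48.52 × (1626/2835.51)^(1.66427) = 19.2301 mg.
C = m/V = 19.2301/2835.51 = 0.00678190 mg/gal.

0.006782 mg/gal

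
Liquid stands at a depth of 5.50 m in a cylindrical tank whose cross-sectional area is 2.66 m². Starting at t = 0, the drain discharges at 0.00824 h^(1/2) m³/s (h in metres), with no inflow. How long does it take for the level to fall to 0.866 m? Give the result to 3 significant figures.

913 s

With no inflow, A dh/dt = −0.00824 √h.
∫ h^(−1/2) dh = −(0.00824/A) ∫ dt, giving 2√h = 2√h₀ − (0.00824/A) t.
t = 2A(√h₀ − √h)/0.00824 = 2·2.66·(√5.50 − √0.866)/0.00824
  = 5.3200 × (2.3452 − 0.93059) / 0.00824 = 913.32 s.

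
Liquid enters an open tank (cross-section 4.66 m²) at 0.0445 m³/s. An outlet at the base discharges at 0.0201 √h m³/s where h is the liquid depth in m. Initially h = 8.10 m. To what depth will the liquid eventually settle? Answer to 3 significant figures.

4.90 m

A dh/dt = Q_in − 0.0201 √h. Steady state requires inflow = outflow:
Q_in = 0.0201 √h_ss ⇒ √h_ss = 0.0445/0.0201 = 2.2139.
h_ss = 2.2139² = 4.9015 m. (Since h₀ = 8.10 m > h_ss, the level will fall toward this value.)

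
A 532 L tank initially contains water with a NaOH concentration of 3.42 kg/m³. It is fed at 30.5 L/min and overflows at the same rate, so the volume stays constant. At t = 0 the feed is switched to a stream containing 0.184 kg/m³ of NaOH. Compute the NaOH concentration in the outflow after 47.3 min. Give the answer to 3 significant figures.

Accumulation = in − out for the solute gives V dC/dt = Q(C_in − C).
Time constant τ = V/Q = 532/30.5 = 17.443 min.
C approaches C_in exponentially: C(t) = C_in + (C₀ − C_in) e^(−t/τ).
C(47.3) = 0.184 + (3.42 − 0.184)·e^(−47.3/17.443) = 0.184 + (3.2360)·0.066421 = 0.39894 kg/m³.

0.399 kg/m³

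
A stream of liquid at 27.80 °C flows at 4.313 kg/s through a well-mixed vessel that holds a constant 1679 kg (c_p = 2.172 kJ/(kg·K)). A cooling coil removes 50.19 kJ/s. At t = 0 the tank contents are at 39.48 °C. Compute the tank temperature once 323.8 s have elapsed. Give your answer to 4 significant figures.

29.86 °C

Energy balance: M c_p dT/dt = ṁ c_p (T_in − T) − 50.19.
Rearrange: dT/dt = (T_ss − T)/τ with τ = M/ṁ = 389.288 s and T_ss = T_in − Q̇/(ṁ c_p) = 22.4423 °C.
T approaches T_ss exponentially: T(t) = T_ss + (T₀ − T_ss) e^(−t/τ).
T(323.8) = 22.4423 + (17.0377)·e^(−323.8/389.288) = 22.4423 + (17.0377)·0.435276 = 29.8584 °C.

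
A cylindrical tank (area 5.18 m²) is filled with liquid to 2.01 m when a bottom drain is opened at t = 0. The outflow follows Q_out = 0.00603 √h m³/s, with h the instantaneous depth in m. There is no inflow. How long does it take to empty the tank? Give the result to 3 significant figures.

2440 s

Mass balance (ρ constant): A dh/dt = −0.00603 √h.
Separate and integrate: 2(√h − √h₀) = −(0.00603/A) t.
Set h = 0: 2√h₀ = (0.00603/A) t_empty ⇒ t_empty = 2A√h₀/0.00603.
t_empty = 2·5.18·√2.01/0.00603 = 10.360·1.4177/0.00603 = 2435.8 s.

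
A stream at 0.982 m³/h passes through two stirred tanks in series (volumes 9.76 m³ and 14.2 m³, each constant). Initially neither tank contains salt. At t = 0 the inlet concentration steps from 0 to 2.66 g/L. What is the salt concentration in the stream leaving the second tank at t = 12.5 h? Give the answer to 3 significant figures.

Species balance on tank i: dCᵢ/dt = (Cᵢ₋₁ − Cᵢ)/τᵢ with τᵢ = Vᵢ/Q.
τ₁ = 9.76/0.982 = 9.9389 h; τ₂ = 14.2/0.982 = 14.460 h.
Tank 1: C₁ = C_in(1 − e^(−t/τ₁)). Tank 2 (τ₁ ≠ τ₂): C₂ = C_in[1 − (τ₁ e^(−t/τ₁) − τ₂ e^(−t/τ₂))/(τ₁ − τ₂)].
At t = 12.5: e^(−t/τ₁) = 0.28431, e^(−t/τ₂) = 0.42129.
C₂ = 2.66·[1 − (9.9389·0.28431 − 14.460·0.42129)/(-4.5214)] = 2.66·0.27761 = 0.73844 g/L.

0.738 g/L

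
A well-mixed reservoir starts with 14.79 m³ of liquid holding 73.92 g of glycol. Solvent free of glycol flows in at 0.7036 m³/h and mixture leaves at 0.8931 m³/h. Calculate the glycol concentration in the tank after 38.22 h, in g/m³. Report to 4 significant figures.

Total volume: dV/dt = Q_in − Q_out = -0.189500 m³/h, so V(t) = 14.79 − 0.189500 t and V(38.22) = 7.54731 m³.
Species balance (pure solvent in): dm/dt = −Q_out · m/V(t).
dm/m = −Q_out dt/(V₀ − 0.189500 t); integrating gives ln(m/m₀) = −(Q_out/(Q_in−Q_out)) ln(V/V₀).
m = m₀ (V₀/V)^(Q_out/(Q_in−Q_out)) = 73.92 × (14.79/7.54731)^(-4.71293) = 3.10283 g.
C = m/V = 3.10283/7.54731 = 0.411117 g/m³.

0.4111 g/m³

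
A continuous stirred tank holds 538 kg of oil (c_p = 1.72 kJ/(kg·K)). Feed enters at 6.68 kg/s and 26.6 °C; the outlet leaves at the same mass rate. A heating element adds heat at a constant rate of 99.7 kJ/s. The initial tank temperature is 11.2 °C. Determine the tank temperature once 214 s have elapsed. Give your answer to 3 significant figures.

M c_p dT/dt = ṁ c_p (T_in − T) + Q̇.
Rearrange: dT/dt = (T_ss − T)/τ with τ = M/ṁ = 80.539 s and T_ss = T_in + Q̇/(ṁ c_p) = 35.277 °C.
This is linear first-order; T(t) = T_ss + (T₀ − T_ss) e^(−t/τ).
T(214) = 35.277 + (-24.077)·e^(−214/80.539) = 35.277 + (-24.077)·0.070151 = 33.588 °C.

33.6 °C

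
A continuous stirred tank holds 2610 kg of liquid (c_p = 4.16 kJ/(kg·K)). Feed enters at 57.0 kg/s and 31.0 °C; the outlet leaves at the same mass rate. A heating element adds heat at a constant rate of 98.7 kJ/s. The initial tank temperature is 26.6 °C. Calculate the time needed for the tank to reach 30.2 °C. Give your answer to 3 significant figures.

63.0 s

Energy balance: M c_p dT/dt = ṁ c_p (T_in − T) + 98.7.
τ = M/ṁ = 45.789 s; T_ss = T_in + Q̇/(ṁ c_p) = 31.416 °C.
T(t) = T_ss + (T₀ − T_ss) e^(−t/τ). Set T = 30.2:
e^(−t/τ) = (30.2 − 31.416)/(26.6 − 31.416) = 0.25253
t = −45.789 · ln(0.25253) = 63.017 s.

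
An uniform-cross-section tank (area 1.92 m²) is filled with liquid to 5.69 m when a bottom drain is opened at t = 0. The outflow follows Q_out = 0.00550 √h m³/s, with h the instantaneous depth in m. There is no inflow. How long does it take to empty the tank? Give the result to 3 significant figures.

A dh/dt = −Q_out = −0.00550 √h.
Separate and integrate: 2(√h − √h₀) = −(0.00550/A) t.
Set h = 0: 2√h₀ = (0.00550/A) t_empty ⇒ t_empty = 2A√h₀/0.00550.
t_empty = 2·1.92·√5.69/0.00550 = 3.8400·2.3854/0.00550 = 1665.4 s.

1670 s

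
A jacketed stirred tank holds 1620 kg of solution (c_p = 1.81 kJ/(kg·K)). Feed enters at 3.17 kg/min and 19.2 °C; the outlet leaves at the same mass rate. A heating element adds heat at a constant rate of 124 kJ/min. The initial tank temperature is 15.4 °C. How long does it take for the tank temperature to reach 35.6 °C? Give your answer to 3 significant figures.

810 min

M c_p dT/dt = ṁ c_p (T_in − T) + Q̇.
τ = M/ṁ = 511.04 min; T_ss = T_in + Q̇/(ṁ c_p) = 40.811 °C.
T(t) = T_ss + (T₀ − T_ss) e^(−t/τ). Set T = 35.6:
e^(−t/τ) = (35.6 − 40.811)/(15.4 − 40.811) = 0.20508
t = −511.04 · ln(0.20508) = 809.66 min.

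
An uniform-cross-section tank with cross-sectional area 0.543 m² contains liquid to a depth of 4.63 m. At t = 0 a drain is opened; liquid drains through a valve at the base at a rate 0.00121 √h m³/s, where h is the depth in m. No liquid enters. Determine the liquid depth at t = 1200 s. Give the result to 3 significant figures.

A dh/dt = −Q_out = −0.00121 √h.
∫ h^(−1/2) dh = −(0.00121/A) ∫ dt, giving 2√h = 2√h₀ − (0.00121/A) t.
√h = √4.63 − 0.00121·1200/(2·0.543) = 2.1517 − 1.3370 = 0.81473.
h = 0.81473² = 0.66378 m.

0.664 m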